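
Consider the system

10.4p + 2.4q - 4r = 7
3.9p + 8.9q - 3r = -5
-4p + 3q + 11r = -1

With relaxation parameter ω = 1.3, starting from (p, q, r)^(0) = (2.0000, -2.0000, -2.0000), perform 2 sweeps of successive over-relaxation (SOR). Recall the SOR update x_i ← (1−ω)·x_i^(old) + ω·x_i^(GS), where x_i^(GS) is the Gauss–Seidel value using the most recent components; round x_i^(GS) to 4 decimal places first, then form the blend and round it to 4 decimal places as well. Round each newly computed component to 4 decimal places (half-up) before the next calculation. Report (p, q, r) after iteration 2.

(1.5703, -1.0136, 0.7571)

Iteration 1:
  p: GS value = (7 - (2.4)·-2.0000 - (-4)·-2.0000) / (10.4) = 0.3654;  p ← (1−ω)·2.0000 + ω·0.3654 = -0.1250
  q: GS value = (-5 - (3.9)·-0.1250 - (-3)·-2.0000) / (8.9) = -1.1812;  q ← (1−ω)·-2.0000 + ω·-1.1812 = -0.9356
  r: GS value = (-1 - (-4)·-0.1250 - (3)·-0.9356) / (11) = 0.1188;  r ← (1−ω)·-2.0000 + ω·0.1188 = 0.7544
Iteration 2:
  p: GS value = (7 - (2.4)·-0.9356 - (-4)·0.7544) / (10.4) = 1.1791;  p ← (1−ω)·-0.1250 + ω·1.1791 = 1.5703
  q: GS value = (-5 - (3.9)·1.5703 - (-3)·0.7544) / (8.9) = -0.9956;  q ← (1−ω)·-0.9356 + ω·-0.9956 = -1.0136
  r: GS value = (-1 - (-4)·1.5703 - (3)·-1.0136) / (11) = 0.7565;  r ← (1−ω)·0.7544 + ω·0.7565 = 0.7571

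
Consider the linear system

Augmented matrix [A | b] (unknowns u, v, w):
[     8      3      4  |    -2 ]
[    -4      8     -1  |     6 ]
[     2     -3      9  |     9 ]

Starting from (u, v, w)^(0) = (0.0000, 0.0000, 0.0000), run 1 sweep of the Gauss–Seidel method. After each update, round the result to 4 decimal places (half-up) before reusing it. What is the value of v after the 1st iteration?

0.6250

Iteration 1:
  u = (-2 - (3)·0.0000 - (4)·0.0000) / (8) = -0.2500
  v = (6 - (-4)·-0.2500 - (-1)·0.0000) / (8) = 0.6250
  w = (9 - (2)·-0.2500 - (-3)·0.6250) / (9) = 1.2639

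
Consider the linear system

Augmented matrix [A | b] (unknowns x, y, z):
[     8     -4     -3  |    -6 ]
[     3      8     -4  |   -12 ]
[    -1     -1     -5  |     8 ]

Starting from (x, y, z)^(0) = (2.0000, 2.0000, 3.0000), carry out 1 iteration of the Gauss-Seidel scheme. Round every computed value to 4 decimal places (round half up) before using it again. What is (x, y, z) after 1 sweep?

Iteration 1:
  x = (-6 - (-4)·2.0000 - (-3)·3.0000) / (8) = 1.3750
  y = (-12 - (3)·1.3750 - (-4)·3.0000) / (8) = -0.5156
  z = (8 - (-1)·1.3750 - (-1)·-0.5156) / (-5) = -1.7719

(1.3750, -0.5156, -1.7719)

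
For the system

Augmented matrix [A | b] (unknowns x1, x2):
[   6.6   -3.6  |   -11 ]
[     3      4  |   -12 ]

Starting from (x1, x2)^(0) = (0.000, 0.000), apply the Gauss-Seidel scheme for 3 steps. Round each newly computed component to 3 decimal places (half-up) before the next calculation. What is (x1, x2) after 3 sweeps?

Iteration 1:
  x1 = (-11 - (-3.6)·0.000) / (6.6) = -1.667
  x2 = (-12 - (3)·-1.667) / (4) = -1.750
Iteration 2:
  x1 = (-11 - (-3.6)·-1.750) / (6.6) = -2.621
  x2 = (-12 - (3)·-2.621) / (4) = -1.034
Iteration 3:
  x1 = (-11 - (-3.6)·-1.034) / (6.6) = -2.231
  x2 = (-12 - (3)·-2.231) / (4) = -1.327

(-2.231, -1.327)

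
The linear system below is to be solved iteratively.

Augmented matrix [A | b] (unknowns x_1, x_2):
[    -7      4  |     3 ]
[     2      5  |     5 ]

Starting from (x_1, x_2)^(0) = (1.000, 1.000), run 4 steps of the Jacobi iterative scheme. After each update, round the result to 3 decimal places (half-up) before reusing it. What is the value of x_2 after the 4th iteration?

0.956

Iteration 1:
  x_1 = (3 - (4)·1.000) / (-7) = 0.143
  x_2 = (5 - (2)·1.000) / (5) = 0.600
Iteration 2:
  x_1 = (3 - (4)·0.600) / (-7) = -0.086
  x_2 = (5 - (2)·0.143) / (5) = 0.943
Iteration 3:
  x_1 = (3 - (4)·0.943) / (-7) = 0.110
  x_2 = (5 - (2)·-0.086) / (5) = 1.034
Iteration 4:
  x_1 = (3 - (4)·1.034) / (-7) = 0.162
  x_2 = (5 - (2)·0.110) / (5) = 0.956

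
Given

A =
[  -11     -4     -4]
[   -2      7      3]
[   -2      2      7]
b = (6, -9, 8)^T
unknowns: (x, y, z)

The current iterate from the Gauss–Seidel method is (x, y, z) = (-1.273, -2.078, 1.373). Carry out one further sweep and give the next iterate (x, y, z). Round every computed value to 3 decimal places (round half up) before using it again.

(-0.289, -1.957, 1.619)

One sweep:
  x = (6 - (-4)·-2.078 - (-4)·1.373) / (-11) = -0.289
  y = (-9 - (-2)·-0.289 - (3)·1.373) / (7) = -1.957
  z = (8 - (-2)·-0.289 - (2)·-1.957) / (7) = 1.619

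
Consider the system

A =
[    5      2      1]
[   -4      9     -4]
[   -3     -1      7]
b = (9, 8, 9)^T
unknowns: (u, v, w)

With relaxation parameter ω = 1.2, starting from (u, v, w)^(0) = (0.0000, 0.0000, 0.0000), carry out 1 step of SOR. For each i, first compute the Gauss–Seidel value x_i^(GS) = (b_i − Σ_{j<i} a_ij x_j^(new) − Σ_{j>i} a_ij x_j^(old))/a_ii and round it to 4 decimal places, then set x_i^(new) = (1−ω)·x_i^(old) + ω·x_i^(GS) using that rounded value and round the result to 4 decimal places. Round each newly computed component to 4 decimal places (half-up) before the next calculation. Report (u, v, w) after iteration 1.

(2.1600, 2.2187, 3.0341)

Iteration 1:
  u: GS value = (9 - (2)·0.0000 - (1)·0.0000) / (5) = 1.8000;  u ← (1−ω)·0.0000 + ω·1.8000 = 2.1600
  v: GS value = (8 - (-4)·2.1600 - (-4)·0.0000) / (9) = 1.8489;  v ← (1−ω)·0.0000 + ω·1.8489 = 2.2187
  w: GS value = (9 - (-3)·2.1600 - (-1)·2.2187) / (7) = 2.5284;  w ← (1−ω)·0.0000 + ω·2.5284 = 3.0341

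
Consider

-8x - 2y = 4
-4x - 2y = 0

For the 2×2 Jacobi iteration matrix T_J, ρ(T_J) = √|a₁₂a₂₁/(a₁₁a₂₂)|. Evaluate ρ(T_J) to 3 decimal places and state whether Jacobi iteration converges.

a₁₂a₂₁/(a₁₁a₂₂) = (-2)·(-4) / ((-8)·(-2)) = 0.500000
ρ = √|0.500000| = √0.500000 = 0.707
ρ < 1, so Jacobi converges

0.707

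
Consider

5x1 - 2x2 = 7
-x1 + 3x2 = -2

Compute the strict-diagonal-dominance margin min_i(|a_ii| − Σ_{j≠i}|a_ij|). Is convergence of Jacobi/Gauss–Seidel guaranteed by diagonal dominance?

row 1: |5| − (2) = 3
row 2: |3| − (1) = 2
minimum over rows = 2 → strictly diagonally dominant (convergence guaranteed)

2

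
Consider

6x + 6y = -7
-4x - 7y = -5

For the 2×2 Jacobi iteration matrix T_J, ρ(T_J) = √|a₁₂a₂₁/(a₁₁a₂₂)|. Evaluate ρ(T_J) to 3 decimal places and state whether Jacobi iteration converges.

a₁₂a₂₁/(a₁₁a₂₂) = (6)·(-4) / ((6)·(-7)) = 0.571429
ρ = √|0.571429| = √0.571429 = 0.756
ρ < 1, so Jacobi converges

0.756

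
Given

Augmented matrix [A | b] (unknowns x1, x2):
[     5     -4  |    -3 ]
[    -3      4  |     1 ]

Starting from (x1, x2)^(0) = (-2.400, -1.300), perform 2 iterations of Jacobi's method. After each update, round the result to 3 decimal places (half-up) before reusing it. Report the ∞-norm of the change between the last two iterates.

0.570

Iteration 1:
  x1 = (-3 - (-4)·-1.300) / (5) = -1.640
  x2 = (1 - (-3)·-2.400) / (4) = -1.550
Iteration 2:
  x1 = (-3 - (-4)·-1.550) / (5) = -1.840
  x2 = (1 - (-3)·-1.640) / (4) = -0.980
Change: (-0.200, 0.570) → max |·| = 0.570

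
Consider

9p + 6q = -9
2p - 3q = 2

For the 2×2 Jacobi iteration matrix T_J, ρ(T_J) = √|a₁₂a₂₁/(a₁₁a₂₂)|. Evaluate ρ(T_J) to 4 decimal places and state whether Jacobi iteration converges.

a₁₂a₂₁/(a₁₁a₂₂) = (6)·(2) / ((9)·(-3)) = -0.444444
ρ = √|-0.444444| = √0.444444 = 0.6667
ρ < 1, so Jacobi converges

0.6667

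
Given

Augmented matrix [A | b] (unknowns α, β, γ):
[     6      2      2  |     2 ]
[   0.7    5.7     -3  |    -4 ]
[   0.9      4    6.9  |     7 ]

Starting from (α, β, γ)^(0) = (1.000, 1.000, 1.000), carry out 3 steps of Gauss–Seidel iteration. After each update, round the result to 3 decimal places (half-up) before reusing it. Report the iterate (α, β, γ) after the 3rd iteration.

(0.010, -0.137, 1.093)

Iteration 1:
  α = (2 - (2)·1.000 - (2)·1.000) / (6) = -0.333
  β = (-4 - (0.7)·-0.333 - (-3)·1.000) / (5.7) = -0.135
  γ = (7 - (0.9)·-0.333 - (4)·-0.135) / (6.9) = 1.136
Iteration 2:
  α = (2 - (2)·-0.135 - (2)·1.136) / (6) = 0.000
  β = (-4 - (0.7)·0.000 - (-3)·1.136) / (5.7) = -0.104
  γ = (7 - (0.9)·0.000 - (4)·-0.104) / (6.9) = 1.075
Iteration 3:
  α = (2 - (2)·-0.104 - (2)·1.075) / (6) = 0.010
  β = (-4 - (0.7)·0.010 - (-3)·1.075) / (5.7) = -0.137
  γ = (7 - (0.9)·0.010 - (4)·-0.137) / (6.9) = 1.093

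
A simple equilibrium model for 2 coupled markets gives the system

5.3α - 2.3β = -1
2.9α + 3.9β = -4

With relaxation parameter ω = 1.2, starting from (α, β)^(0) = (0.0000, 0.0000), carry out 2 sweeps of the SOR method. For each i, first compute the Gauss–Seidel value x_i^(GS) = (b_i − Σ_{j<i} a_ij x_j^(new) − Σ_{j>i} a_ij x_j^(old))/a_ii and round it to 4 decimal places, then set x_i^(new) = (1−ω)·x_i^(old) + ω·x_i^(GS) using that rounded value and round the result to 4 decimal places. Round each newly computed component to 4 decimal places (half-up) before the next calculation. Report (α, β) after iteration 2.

Iteration 1:
  α: GS value = (-1 - (-2.3)·0.0000) / (5.3) = -0.1887;  α ← (1−ω)·0.0000 + ω·-0.1887 = -0.2264
  β: GS value = (-4 - (2.9)·-0.2264) / (3.9) = -0.8573;  β ← (1−ω)·0.0000 + ω·-0.8573 = -1.0288
Iteration 2:
  α: GS value = (-1 - (-2.3)·-1.0288) / (5.3) = -0.6351;  α ← (1−ω)·-0.2264 + ω·-0.6351 = -0.7168
  β: GS value = (-4 - (2.9)·-0.7168) / (3.9) = -0.4926;  β ← (1−ω)·-1.0288 + ω·-0.4926 = -0.3854

(-0.7168, -0.3854)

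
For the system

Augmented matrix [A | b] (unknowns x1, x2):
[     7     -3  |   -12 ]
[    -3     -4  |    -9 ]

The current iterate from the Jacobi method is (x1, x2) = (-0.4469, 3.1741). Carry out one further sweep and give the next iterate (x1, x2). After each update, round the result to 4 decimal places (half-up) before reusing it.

One sweep:
  x1 = (-12 - (-3)·3.1741) / (7) = -0.3540
  x2 = (-9 - (-3)·-0.4469) / (-4) = 2.5852

(-0.3540, 2.5852)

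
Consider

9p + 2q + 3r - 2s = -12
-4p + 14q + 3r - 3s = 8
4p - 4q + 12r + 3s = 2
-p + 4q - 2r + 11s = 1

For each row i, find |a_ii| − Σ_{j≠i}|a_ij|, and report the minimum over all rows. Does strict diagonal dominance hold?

row 1: |9| − (2+3+2) = 2
row 2: |14| − (4+3+3) = 4
row 3: |12| − (4+4+3) = 1
row 4: |11| − (1+4+2) = 4
minimum over rows = 1 → strictly diagonally dominant (convergence guaranteed)

1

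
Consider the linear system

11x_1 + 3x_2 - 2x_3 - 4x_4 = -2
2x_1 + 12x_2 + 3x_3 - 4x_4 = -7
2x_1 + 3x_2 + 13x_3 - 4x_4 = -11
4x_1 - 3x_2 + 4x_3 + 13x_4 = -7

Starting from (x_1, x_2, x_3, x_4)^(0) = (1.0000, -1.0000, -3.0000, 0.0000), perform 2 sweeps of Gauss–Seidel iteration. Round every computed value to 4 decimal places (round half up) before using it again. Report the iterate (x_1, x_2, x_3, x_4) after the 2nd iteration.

(-0.4307, -0.3324, -0.7298, -0.2581)

Iteration 1:
  x_1 = (-2 - (3)·-1.0000 - (-2)·-3.0000 - (-4)·0.0000) / (11) = -0.4545
  x_2 = (-7 - (2)·-0.4545 - (3)·-3.0000 - (-4)·0.0000) / (12) = 0.2424
  x_3 = (-11 - (2)·-0.4545 - (3)·0.2424 - (-4)·0.0000) / (13) = -0.8322
  x_4 = (-7 - (4)·-0.4545 - (-3)·0.2424 - (4)·-0.8322) / (13) = -0.0866
Iteration 2:
  x_1 = (-2 - (3)·0.2424 - (-2)·-0.8322 - (-4)·-0.0866) / (11) = -0.4307
  x_2 = (-7 - (2)·-0.4307 - (3)·-0.8322 - (-4)·-0.0866) / (12) = -0.3324
  x_3 = (-11 - (2)·-0.4307 - (3)·-0.3324 - (-4)·-0.0866) / (13) = -0.7298
  x_4 = (-7 - (4)·-0.4307 - (-3)·-0.3324 - (4)·-0.7298) / (13) = -0.2581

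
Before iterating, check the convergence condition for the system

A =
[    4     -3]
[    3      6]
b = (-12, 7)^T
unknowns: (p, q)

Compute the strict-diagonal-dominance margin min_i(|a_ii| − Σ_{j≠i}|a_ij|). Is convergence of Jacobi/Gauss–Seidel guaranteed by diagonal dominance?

1

row 1: |4| − (3) = 1
row 2: |6| − (3) = 3
minimum over rows = 1 → strictly diagonally dominant (convergence guaranteed)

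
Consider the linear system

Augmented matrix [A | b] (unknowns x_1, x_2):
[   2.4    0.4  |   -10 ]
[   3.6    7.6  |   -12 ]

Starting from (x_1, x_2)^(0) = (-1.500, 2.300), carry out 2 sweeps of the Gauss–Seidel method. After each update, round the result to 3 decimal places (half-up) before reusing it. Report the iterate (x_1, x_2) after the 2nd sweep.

Iteration 1:
  x_1 = (-10 - (0.4)·2.300) / (2.4) = -4.550
  x_2 = (-12 - (3.6)·-4.550) / (7.6) = 0.576
Iteration 2:
  x_1 = (-10 - (0.4)·0.576) / (2.4) = -4.263
  x_2 = (-12 - (3.6)·-4.263) / (7.6) = 0.440

(-4.263, 0.440)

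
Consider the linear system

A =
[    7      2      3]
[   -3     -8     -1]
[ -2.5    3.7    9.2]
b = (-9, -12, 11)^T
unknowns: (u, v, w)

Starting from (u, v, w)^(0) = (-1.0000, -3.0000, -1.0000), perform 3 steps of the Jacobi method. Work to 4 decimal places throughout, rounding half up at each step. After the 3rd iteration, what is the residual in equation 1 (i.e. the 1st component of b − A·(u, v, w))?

-1.1786

Iteration 1:
  u = (-9 - (2)·-3.0000 - (3)·-1.0000) / (7) = 0.0000
  v = (-12 - (-3)·-1.0000 - (-1)·-1.0000) / (-8) = 2.0000
  w = (11 - (-2.5)·-1.0000 - (3.7)·-3.0000) / (9.2) = 2.1304
Iteration 2:
  u = (-9 - (2)·2.0000 - (3)·2.1304) / (7) = -2.7702
  v = (-12 - (-3)·0.0000 - (-1)·2.1304) / (-8) = 1.2337
  w = (11 - (-2.5)·0.0000 - (3.7)·2.0000) / (9.2) = 0.3913
Iteration 3:
  u = (-9 - (2)·1.2337 - (3)·0.3913) / (7) = -1.8059
  v = (-12 - (-3)·-2.7702 - (-1)·0.3913) / (-8) = 2.4899
  w = (11 - (-2.5)·-2.7702 - (3.7)·1.2337) / (9.2) = -0.0533
Residual b − A·x = (-1.1786, 2.4482, -2.2370)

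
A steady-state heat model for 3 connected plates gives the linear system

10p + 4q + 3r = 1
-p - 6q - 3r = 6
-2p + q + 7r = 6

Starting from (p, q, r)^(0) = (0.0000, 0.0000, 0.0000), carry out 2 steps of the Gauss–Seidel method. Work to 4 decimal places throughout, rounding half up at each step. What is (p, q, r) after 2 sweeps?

(0.1974, -1.5484, 1.1347)

Iteration 1:
  p = (1 - (4)·0.0000 - (3)·0.0000) / (10) = 0.1000
  q = (6 - (-1)·0.1000 - (-3)·0.0000) / (-6) = -1.0167
  r = (6 - (-2)·0.1000 - (1)·-1.0167) / (7) = 1.0310
Iteration 2:
  p = (1 - (4)·-1.0167 - (3)·1.0310) / (10) = 0.1974
  q = (6 - (-1)·0.1974 - (-3)·1.0310) / (-6) = -1.5484
  r = (6 - (-2)·0.1974 - (1)·-1.5484) / (7) = 1.1347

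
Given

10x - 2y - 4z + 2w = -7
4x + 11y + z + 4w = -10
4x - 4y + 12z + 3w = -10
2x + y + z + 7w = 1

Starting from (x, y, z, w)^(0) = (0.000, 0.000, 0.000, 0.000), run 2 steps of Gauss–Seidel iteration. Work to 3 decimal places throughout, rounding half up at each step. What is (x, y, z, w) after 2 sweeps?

Iteration 1:
  x = (-7 - (-2)·0.000 - (-4)·0.000 - (2)·0.000) / (10) = -0.700
  y = (-10 - (4)·-0.700 - (1)·0.000 - (4)·0.000) / (11) = -0.655
  z = (-10 - (4)·-0.700 - (-4)·-0.655 - (3)·0.000) / (12) = -0.818
  w = (1 - (2)·-0.700 - (1)·-0.655 - (1)·-0.818) / (7) = 0.553
Iteration 2:
  x = (-7 - (-2)·-0.655 - (-4)·-0.818 - (2)·0.553) / (10) = -1.269
  y = (-10 - (4)·-1.269 - (1)·-0.818 - (4)·0.553) / (11) = -0.574
  z = (-10 - (4)·-1.269 - (-4)·-0.574 - (3)·0.553) / (12) = -0.740
  w = (1 - (2)·-1.269 - (1)·-0.574 - (1)·-0.740) / (7) = 0.693

(-1.269, -0.574, -0.740, 0.693)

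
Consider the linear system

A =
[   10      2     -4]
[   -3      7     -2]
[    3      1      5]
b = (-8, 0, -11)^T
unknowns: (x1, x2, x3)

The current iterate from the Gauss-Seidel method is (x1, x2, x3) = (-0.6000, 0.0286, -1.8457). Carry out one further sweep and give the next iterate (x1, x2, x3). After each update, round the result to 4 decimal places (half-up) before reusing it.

(-1.5440, -1.1891, -1.0358)

One sweep:
  x1 = (-8 - (2)·0.0286 - (-4)·-1.8457) / (10) = -1.5440
  x2 = (0 - (-3)·-1.5440 - (-2)·-1.8457) / (7) = -1.1891
  x3 = (-11 - (3)·-1.5440 - (1)·-1.1891) / (5) = -1.0358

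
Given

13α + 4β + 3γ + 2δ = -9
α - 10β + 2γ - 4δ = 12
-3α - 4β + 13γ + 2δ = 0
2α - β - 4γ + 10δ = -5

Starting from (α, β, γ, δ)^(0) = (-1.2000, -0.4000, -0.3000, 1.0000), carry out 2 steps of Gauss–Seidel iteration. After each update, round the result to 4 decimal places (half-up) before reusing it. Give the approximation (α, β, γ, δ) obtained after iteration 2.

(0.1662, -1.0001, -0.1346, -0.6871)

Iteration 1:
  α = (-9 - (4)·-0.4000 - (3)·-0.3000 - (2)·1.0000) / (13) = -0.6538
  β = (12 - (1)·-0.6538 - (2)·-0.3000 - (-4)·1.0000) / (-10) = -1.7254
  γ = (0 - (-3)·-0.6538 - (-4)·-1.7254 - (2)·1.0000) / (13) = -0.8356
  δ = (-5 - (2)·-0.6538 - (-1)·-1.7254 - (-4)·-0.8356) / (10) = -0.8760
Iteration 2:
  α = (-9 - (4)·-1.7254 - (3)·-0.8356 - (2)·-0.8760) / (13) = 0.1662
  β = (12 - (1)·0.1662 - (2)·-0.8356 - (-4)·-0.8760) / (-10) = -1.0001
  γ = (0 - (-3)·0.1662 - (-4)·-1.0001 - (2)·-0.8760) / (13) = -0.1346
  δ = (-5 - (2)·0.1662 - (-1)·-1.0001 - (-4)·-0.1346) / (10) = -0.6871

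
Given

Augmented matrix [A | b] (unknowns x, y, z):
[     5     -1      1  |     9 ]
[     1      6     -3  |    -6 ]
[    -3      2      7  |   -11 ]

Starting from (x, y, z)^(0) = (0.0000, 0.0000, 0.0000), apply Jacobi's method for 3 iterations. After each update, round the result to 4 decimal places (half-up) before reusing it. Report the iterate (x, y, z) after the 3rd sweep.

(1.4857, -1.5762, -0.1551)

Iteration 1:
  x = (9 - (-1)·0.0000 - (1)·0.0000) / (5) = 1.8000
  y = (-6 - (1)·0.0000 - (-3)·0.0000) / (6) = -1.0000
  z = (-11 - (-3)·0.0000 - (2)·0.0000) / (7) = -1.5714
Iteration 2:
  x = (9 - (-1)·-1.0000 - (1)·-1.5714) / (5) = 1.9143
  y = (-6 - (1)·1.8000 - (-3)·-1.5714) / (6) = -2.0857
  z = (-11 - (-3)·1.8000 - (2)·-1.0000) / (7) = -0.5143
Iteration 3:
  x = (9 - (-1)·-2.0857 - (1)·-0.5143) / (5) = 1.4857
  y = (-6 - (1)·1.9143 - (-3)·-0.5143) / (6) = -1.5762
  z = (-11 - (-3)·1.9143 - (2)·-2.0857) / (7) = -0.1551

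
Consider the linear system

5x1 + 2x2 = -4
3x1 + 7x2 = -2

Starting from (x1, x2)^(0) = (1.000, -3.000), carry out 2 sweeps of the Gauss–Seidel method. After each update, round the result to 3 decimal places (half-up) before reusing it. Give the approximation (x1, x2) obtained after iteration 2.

Iteration 1:
  x1 = (-4 - (2)·-3.000) / (5) = 0.400
  x2 = (-2 - (3)·0.400) / (7) = -0.457
Iteration 2:
  x1 = (-4 - (2)·-0.457) / (5) = -0.617
  x2 = (-2 - (3)·-0.617) / (7) = -0.021

(-0.617, -0.021)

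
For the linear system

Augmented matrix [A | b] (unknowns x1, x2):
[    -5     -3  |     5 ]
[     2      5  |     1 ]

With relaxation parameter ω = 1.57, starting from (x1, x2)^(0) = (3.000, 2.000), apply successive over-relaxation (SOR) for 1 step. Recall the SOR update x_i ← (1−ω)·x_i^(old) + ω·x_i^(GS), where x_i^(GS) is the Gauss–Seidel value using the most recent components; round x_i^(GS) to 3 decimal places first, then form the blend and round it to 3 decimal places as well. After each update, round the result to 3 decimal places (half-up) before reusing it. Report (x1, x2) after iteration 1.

(-5.164, 2.418)

Iteration 1:
  x1: GS value = (5 - (-3)·2.000) / (-5) = -2.200;  x1 ← (1−ω)·3.000 + ω·-2.200 = -5.164
  x2: GS value = (1 - (2)·-5.164) / (5) = 2.266;  x2 ← (1−ω)·2.000 + ω·2.266 = 2.418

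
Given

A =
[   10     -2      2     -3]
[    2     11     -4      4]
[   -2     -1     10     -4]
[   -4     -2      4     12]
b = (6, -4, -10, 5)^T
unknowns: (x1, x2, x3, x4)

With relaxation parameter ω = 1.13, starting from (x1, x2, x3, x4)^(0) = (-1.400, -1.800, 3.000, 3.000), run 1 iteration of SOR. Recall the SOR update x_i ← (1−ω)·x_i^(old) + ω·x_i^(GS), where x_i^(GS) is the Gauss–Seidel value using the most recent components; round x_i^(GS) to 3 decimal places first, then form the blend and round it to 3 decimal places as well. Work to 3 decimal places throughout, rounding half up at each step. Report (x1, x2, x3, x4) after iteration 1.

(0.792, -0.340, -0.024, 0.324)

Iteration 1:
  x1: GS value = (6 - (-2)·-1.800 - (2)·3.000 - (-3)·3.000) / (10) = 0.540;  x1 ← (1−ω)·-1.400 + ω·0.540 = 0.792
  x2: GS value = (-4 - (2)·0.792 - (-4)·3.000 - (4)·3.000) / (11) = -0.508;  x2 ← (1−ω)·-1.800 + ω·-0.508 = -0.340
  x3: GS value = (-10 - (-2)·0.792 - (-1)·-0.340 - (-4)·3.000) / (10) = 0.324;  x3 ← (1−ω)·3.000 + ω·0.324 = -0.024
  x4: GS value = (5 - (-4)·0.792 - (-2)·-0.340 - (4)·-0.024) / (12) = 0.632;  x4 ← (1−ω)·3.000 + ω·0.632 = 0.324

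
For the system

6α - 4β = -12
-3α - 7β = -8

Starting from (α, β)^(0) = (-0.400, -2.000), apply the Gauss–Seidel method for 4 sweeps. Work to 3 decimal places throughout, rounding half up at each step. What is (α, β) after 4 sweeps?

(-0.907, 1.532)

Iteration 1:
  α = (-12 - (-4)·-2.000) / (6) = -3.333
  β = (-8 - (-3)·-3.333) / (-7) = 2.571
Iteration 2:
  α = (-12 - (-4)·2.571) / (6) = -0.286
  β = (-8 - (-3)·-0.286) / (-7) = 1.265
Iteration 3:
  α = (-12 - (-4)·1.265) / (6) = -1.157
  β = (-8 - (-3)·-1.157) / (-7) = 1.639
Iteration 4:
  α = (-12 - (-4)·1.639) / (6) = -0.907
  β = (-8 - (-3)·-0.907) / (-7) = 1.532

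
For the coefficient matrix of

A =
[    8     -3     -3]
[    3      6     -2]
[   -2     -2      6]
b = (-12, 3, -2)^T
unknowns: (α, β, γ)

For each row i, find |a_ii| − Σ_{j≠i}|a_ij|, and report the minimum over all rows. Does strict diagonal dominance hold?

row 1: |8| − (3+3) = 2
row 2: |6| − (3+2) = 1
row 3: |6| − (2+2) = 2
minimum over rows = 1 → strictly diagonally dominant (convergence guaranteed)

1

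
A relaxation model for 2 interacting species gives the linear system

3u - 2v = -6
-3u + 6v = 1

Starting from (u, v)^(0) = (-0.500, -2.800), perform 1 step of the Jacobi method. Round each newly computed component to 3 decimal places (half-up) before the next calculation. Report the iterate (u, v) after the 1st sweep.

Iteration 1:
  u = (-6 - (-2)·-2.800) / (3) = -3.867
  v = (1 - (-3)·-0.500) / (6) = -0.083

(-3.867, -0.083)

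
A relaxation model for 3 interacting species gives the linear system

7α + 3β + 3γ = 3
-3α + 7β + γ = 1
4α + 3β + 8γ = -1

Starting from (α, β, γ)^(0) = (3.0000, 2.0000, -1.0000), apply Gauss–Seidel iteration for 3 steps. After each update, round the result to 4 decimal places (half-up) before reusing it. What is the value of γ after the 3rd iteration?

Iteration 1:
  α = (3 - (3)·2.0000 - (3)·-1.0000) / (7) = 0.0000
  β = (1 - (-3)·0.0000 - (1)·-1.0000) / (7) = 0.2857
  γ = (-1 - (4)·0.0000 - (3)·0.2857) / (8) = -0.2321
Iteration 2:
  α = (3 - (3)·0.2857 - (3)·-0.2321) / (7) = 0.4056
  β = (1 - (-3)·0.4056 - (1)·-0.2321) / (7) = 0.3498
  γ = (-1 - (4)·0.4056 - (3)·0.3498) / (8) = -0.4590
Iteration 3:
  α = (3 - (3)·0.3498 - (3)·-0.4590) / (7) = 0.4754
  β = (1 - (-3)·0.4754 - (1)·-0.4590) / (7) = 0.4122
  γ = (-1 - (4)·0.4754 - (3)·0.4122) / (8) = -0.5173

-0.5173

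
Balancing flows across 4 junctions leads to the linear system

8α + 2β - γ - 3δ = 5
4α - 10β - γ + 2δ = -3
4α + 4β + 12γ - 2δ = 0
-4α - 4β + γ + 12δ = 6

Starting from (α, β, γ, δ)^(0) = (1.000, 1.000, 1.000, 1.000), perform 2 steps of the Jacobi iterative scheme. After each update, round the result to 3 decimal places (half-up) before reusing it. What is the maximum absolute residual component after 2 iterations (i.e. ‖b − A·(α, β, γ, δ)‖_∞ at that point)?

0.516

Iteration 1:
  α = (5 - (2)·1.000 - (-1)·1.000 - (-3)·1.000) / (8) = 0.875
  β = (-3 - (4)·1.000 - (-1)·1.000 - (2)·1.000) / (-10) = 0.800
  γ = (0 - (4)·1.000 - (4)·1.000 - (-2)·1.000) / (12) = -0.500
  δ = (6 - (-4)·1.000 - (-4)·1.000 - (1)·1.000) / (12) = 1.083
Iteration 2:
  α = (5 - (2)·0.800 - (-1)·-0.500 - (-3)·1.083) / (8) = 0.769
  β = (-3 - (4)·0.875 - (-1)·-0.500 - (2)·1.083) / (-10) = 0.917
  γ = (0 - (4)·0.875 - (4)·0.800 - (-2)·1.083) / (12) = -0.378
  δ = (6 - (-4)·0.875 - (-4)·0.800 - (1)·-0.500) / (12) = 1.100
Residual b − A·x = (-0.064, 0.516, -0.008, -0.078); ∞-norm = 0.516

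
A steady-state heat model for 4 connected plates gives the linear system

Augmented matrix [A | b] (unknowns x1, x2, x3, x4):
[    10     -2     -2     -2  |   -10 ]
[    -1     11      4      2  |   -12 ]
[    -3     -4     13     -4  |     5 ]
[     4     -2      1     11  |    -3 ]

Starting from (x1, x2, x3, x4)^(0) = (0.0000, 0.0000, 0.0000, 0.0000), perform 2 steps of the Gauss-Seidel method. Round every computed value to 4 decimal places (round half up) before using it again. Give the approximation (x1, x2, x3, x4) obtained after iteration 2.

Iteration 1:
  x1 = (-10 - (-2)·0.0000 - (-2)·0.0000 - (-2)·0.0000) / (10) = -1.0000
  x2 = (-12 - (-1)·-1.0000 - (4)·0.0000 - (2)·0.0000) / (11) = -1.1818
  x3 = (5 - (-3)·-1.0000 - (-4)·-1.1818 - (-4)·0.0000) / (13) = -0.2098
  x4 = (-3 - (4)·-1.0000 - (-2)·-1.1818 - (1)·-0.2098) / (11) = -0.1049
Iteration 2:
  x1 = (-10 - (-2)·-1.1818 - (-2)·-0.2098 - (-2)·-0.1049) / (10) = -1.2993
  x2 = (-12 - (-1)·-1.2993 - (4)·-0.2098 - (2)·-0.1049) / (11) = -1.1137
  x3 = (5 - (-3)·-1.2993 - (-4)·-1.1137 - (-4)·-0.1049) / (13) = -0.2902
  x4 = (-3 - (4)·-1.2993 - (-2)·-1.1137 - (1)·-0.2902) / (11) = 0.0236

(-1.2993, -1.1137, -0.2902, 0.0236)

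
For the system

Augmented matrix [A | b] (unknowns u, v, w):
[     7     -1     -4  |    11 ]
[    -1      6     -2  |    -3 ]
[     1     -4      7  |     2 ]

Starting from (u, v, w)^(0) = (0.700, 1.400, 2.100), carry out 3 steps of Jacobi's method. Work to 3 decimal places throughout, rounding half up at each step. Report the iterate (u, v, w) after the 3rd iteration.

Iteration 1:
  u = (11 - (-1)·1.400 - (-4)·2.100) / (7) = 2.971
  v = (-3 - (-1)·0.700 - (-2)·2.100) / (6) = 0.317
  w = (2 - (1)·0.700 - (-4)·1.400) / (7) = 0.986
Iteration 2:
  u = (11 - (-1)·0.317 - (-4)·0.986) / (7) = 2.180
  v = (-3 - (-1)·2.971 - (-2)·0.986) / (6) = 0.324
  w = (2 - (1)·2.971 - (-4)·0.317) / (7) = 0.042
Iteration 3:
  u = (11 - (-1)·0.324 - (-4)·0.042) / (7) = 1.642
  v = (-3 - (-1)·2.180 - (-2)·0.042) / (6) = -0.123
  w = (2 - (1)·2.180 - (-4)·0.324) / (7) = 0.159

(1.642, -0.123, 0.159)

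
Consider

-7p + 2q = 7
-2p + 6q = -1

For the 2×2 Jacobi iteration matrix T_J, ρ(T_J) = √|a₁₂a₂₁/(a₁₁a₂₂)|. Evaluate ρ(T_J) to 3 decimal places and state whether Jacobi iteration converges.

0.309

a₁₂a₂₁/(a₁₁a₂₂) = (2)·(-2) / ((-7)·(6)) = 0.095238
ρ = √|0.095238| = √0.095238 = 0.309
ρ < 1, so Jacobi converges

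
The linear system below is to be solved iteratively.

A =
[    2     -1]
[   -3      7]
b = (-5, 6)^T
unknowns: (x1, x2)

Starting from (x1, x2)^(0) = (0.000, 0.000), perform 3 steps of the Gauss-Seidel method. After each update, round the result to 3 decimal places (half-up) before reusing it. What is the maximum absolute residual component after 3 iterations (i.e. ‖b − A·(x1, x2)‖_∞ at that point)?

0.010

Iteration 1:
  x1 = (-5 - (-1)·0.000) / (2) = -2.500
  x2 = (6 - (-3)·-2.500) / (7) = -0.214
Iteration 2:
  x1 = (-5 - (-1)·-0.214) / (2) = -2.607
  x2 = (6 - (-3)·-2.607) / (7) = -0.260
Iteration 3:
  x1 = (-5 - (-1)·-0.260) / (2) = -2.630
  x2 = (6 - (-3)·-2.630) / (7) = -0.270
Residual b − A·x = (-0.010, 0.000); ∞-norm = 0.010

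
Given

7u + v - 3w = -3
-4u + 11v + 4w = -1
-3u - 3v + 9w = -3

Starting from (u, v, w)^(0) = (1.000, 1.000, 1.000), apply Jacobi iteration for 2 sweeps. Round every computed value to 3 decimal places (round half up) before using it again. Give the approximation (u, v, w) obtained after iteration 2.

(-0.273, -0.264, -0.411)

Iteration 1:
  u = (-3 - (1)·1.000 - (-3)·1.000) / (7) = -0.143
  v = (-1 - (-4)·1.000 - (4)·1.000) / (11) = -0.091
  w = (-3 - (-3)·1.000 - (-3)·1.000) / (9) = 0.333
Iteration 2:
  u = (-3 - (1)·-0.091 - (-3)·0.333) / (7) = -0.273
  v = (-1 - (-4)·-0.143 - (4)·0.333) / (11) = -0.264
  w = (-3 - (-3)·-0.143 - (-3)·-0.091) / (9) = -0.411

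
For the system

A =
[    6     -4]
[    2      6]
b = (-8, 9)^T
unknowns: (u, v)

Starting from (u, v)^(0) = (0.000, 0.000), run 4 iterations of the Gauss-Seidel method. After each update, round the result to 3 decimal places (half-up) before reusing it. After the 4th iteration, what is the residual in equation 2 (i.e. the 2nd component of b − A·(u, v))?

0.000

Iteration 1:
  u = (-8 - (-4)·0.000) / (6) = -1.333
  v = (9 - (2)·-1.333) / (6) = 1.944
Iteration 2:
  u = (-8 - (-4)·1.944) / (6) = -0.037
  v = (9 - (2)·-0.037) / (6) = 1.512
Iteration 3:
  u = (-8 - (-4)·1.512) / (6) = -0.325
  v = (9 - (2)·-0.325) / (6) = 1.608
Iteration 4:
  u = (-8 - (-4)·1.608) / (6) = -0.261
  v = (9 - (2)·-0.261) / (6) = 1.587
Residual b − A·x = (-0.086, 0.000)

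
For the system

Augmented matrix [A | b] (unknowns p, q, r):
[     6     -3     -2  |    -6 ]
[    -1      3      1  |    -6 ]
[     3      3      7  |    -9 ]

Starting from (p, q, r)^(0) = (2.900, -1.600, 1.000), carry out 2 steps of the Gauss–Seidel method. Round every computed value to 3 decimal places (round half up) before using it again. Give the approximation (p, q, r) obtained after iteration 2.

Iteration 1:
  p = (-6 - (-3)·-1.600 - (-2)·1.000) / (6) = -1.467
  q = (-6 - (-1)·-1.467 - (1)·1.000) / (3) = -2.822
  r = (-9 - (3)·-1.467 - (3)·-2.822) / (7) = 0.552
Iteration 2:
  p = (-6 - (-3)·-2.822 - (-2)·0.552) / (6) = -2.227
  q = (-6 - (-1)·-2.227 - (1)·0.552) / (3) = -2.926
  r = (-9 - (3)·-2.227 - (3)·-2.926) / (7) = 0.923

(-2.227, -2.926, 0.923)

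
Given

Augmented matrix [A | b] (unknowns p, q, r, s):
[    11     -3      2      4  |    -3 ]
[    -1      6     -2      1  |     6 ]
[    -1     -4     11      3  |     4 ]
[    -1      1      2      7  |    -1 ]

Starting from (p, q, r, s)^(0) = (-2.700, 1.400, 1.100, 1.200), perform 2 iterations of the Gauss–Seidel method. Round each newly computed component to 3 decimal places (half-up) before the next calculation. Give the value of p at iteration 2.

0.127

Iteration 1:
  p = (-3 - (-3)·1.400 - (2)·1.100 - (4)·1.200) / (11) = -0.527
  q = (6 - (-1)·-0.527 - (-2)·1.100 - (1)·1.200) / (6) = 1.079
  r = (4 - (-1)·-0.527 - (-4)·1.079 - (3)·1.200) / (11) = 0.381
  s = (-1 - (-1)·-0.527 - (1)·1.079 - (2)·0.381) / (7) = -0.481
Iteration 2:
  p = (-3 - (-3)·1.079 - (2)·0.381 - (4)·-0.481) / (11) = 0.127
  q = (6 - (-1)·0.127 - (-2)·0.381 - (1)·-0.481) / (6) = 1.228
  r = (4 - (-1)·0.127 - (-4)·1.228 - (3)·-0.481) / (11) = 0.953
  s = (-1 - (-1)·0.127 - (1)·1.228 - (2)·0.953) / (7) = -0.572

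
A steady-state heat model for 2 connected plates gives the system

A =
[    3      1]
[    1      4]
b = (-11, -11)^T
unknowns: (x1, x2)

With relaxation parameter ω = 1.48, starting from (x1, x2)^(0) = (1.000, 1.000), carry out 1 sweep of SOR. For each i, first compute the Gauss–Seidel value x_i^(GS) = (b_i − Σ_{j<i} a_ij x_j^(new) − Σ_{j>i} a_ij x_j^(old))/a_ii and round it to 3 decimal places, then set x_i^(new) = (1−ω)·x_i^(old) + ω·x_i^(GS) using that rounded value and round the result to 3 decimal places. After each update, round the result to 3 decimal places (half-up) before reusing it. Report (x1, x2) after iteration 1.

Iteration 1:
  x1: GS value = (-11 - (1)·1.000) / (3) = -4.000;  x1 ← (1−ω)·1.000 + ω·-4.000 = -6.400
  x2: GS value = (-11 - (1)·-6.400) / (4) = -1.150;  x2 ← (1−ω)·1.000 + ω·-1.150 = -2.182

(-6.400, -2.182)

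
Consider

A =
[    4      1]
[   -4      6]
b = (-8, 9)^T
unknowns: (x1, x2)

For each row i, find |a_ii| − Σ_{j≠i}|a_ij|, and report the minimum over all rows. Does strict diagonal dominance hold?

2

row 1: |4| − (1) = 3
row 2: |6| − (4) = 2
minimum over rows = 2 → strictly diagonally dominant (convergence guaranteed)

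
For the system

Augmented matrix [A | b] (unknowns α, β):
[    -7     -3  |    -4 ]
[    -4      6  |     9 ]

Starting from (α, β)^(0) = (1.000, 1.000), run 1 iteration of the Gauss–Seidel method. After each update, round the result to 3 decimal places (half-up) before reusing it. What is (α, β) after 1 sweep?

(0.143, 1.595)

Iteration 1:
  α = (-4 - (-3)·1.000) / (-7) = 0.143
  β = (9 - (-4)·0.143) / (6) = 1.595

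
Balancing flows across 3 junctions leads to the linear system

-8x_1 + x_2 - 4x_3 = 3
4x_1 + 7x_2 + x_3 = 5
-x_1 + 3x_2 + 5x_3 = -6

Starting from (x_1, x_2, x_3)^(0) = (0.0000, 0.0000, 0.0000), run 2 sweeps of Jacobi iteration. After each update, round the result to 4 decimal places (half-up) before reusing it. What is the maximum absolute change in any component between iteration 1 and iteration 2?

0.6893

Iteration 1:
  x_1 = (3 - (1)·0.0000 - (-4)·0.0000) / (-8) = -0.3750
  x_2 = (5 - (4)·0.0000 - (1)·0.0000) / (7) = 0.7143
  x_3 = (-6 - (-1)·0.0000 - (3)·0.0000) / (5) = -1.2000
Iteration 2:
  x_1 = (3 - (1)·0.7143 - (-4)·-1.2000) / (-8) = 0.3143
  x_2 = (5 - (4)·-0.3750 - (1)·-1.2000) / (7) = 1.1000
  x_3 = (-6 - (-1)·-0.3750 - (3)·0.7143) / (5) = -1.7036
Change: (0.6893, 0.3857, -0.5036) → max |·| = 0.6893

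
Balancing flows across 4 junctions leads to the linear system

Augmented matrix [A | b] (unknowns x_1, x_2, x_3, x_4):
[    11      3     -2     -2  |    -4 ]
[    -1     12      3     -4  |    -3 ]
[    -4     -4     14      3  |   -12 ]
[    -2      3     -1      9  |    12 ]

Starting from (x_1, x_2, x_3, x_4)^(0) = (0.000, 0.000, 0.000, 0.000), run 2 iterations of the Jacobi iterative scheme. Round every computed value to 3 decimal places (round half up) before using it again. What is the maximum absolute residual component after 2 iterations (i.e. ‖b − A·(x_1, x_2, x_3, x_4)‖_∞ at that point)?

3.405

Iteration 1:
  x_1 = (-4 - (3)·0.000 - (-2)·0.000 - (-2)·0.000) / (11) = -0.364
  x_2 = (-3 - (-1)·0.000 - (3)·0.000 - (-4)·0.000) / (12) = -0.250
  x_3 = (-12 - (-4)·0.000 - (-4)·0.000 - (3)·0.000) / (14) = -0.857
  x_4 = (12 - (-2)·0.000 - (3)·0.000 - (-1)·0.000) / (9) = 1.333
Iteration 2:
  x_1 = (-4 - (3)·-0.250 - (-2)·-0.857 - (-2)·1.333) / (11) = -0.209
  x_2 = (-3 - (-1)·-0.364 - (3)·-0.857 - (-4)·1.333) / (12) = 0.378
  x_3 = (-12 - (-4)·-0.364 - (-4)·-0.250 - (3)·1.333) / (14) = -1.318
  x_4 = (12 - (-2)·-0.364 - (3)·-0.250 - (-1)·-0.857) / (9) = 1.241
Residual b − A·x = (-2.989, 1.173, 3.405, -2.039); ∞-norm = 3.405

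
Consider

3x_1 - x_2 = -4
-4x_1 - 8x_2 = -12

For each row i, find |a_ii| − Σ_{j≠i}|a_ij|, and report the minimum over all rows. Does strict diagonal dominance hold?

row 1: |3| − (1) = 2
row 2: |-8| − (4) = 4
minimum over rows = 2 → strictly diagonally dominant (convergence guaranteed)

2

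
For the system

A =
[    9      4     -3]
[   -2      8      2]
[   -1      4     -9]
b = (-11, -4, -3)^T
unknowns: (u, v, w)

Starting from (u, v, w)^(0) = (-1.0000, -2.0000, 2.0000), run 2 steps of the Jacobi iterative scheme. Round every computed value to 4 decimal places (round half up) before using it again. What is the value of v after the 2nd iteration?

-0.3056

Iteration 1:
  u = (-11 - (4)·-2.0000 - (-3)·2.0000) / (9) = 0.3333
  v = (-4 - (-2)·-1.0000 - (2)·2.0000) / (8) = -1.2500
  w = (-3 - (-1)·-1.0000 - (4)·-2.0000) / (-9) = -0.4444
Iteration 2:
  u = (-11 - (4)·-1.2500 - (-3)·-0.4444) / (9) = -0.8148
  v = (-4 - (-2)·0.3333 - (2)·-0.4444) / (8) = -0.3056
  w = (-3 - (-1)·0.3333 - (4)·-1.2500) / (-9) = -0.2593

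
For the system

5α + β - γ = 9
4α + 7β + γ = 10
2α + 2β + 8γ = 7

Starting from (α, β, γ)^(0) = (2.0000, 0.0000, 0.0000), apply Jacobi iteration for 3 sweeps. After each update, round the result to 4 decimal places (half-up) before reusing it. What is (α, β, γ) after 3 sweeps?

(1.8014, 0.3393, 0.3339)

Iteration 1:
  α = (9 - (1)·0.0000 - (-1)·0.0000) / (5) = 1.8000
  β = (10 - (4)·2.0000 - (1)·0.0000) / (7) = 0.2857
  γ = (7 - (2)·2.0000 - (2)·0.0000) / (8) = 0.3750
Iteration 2:
  α = (9 - (1)·0.2857 - (-1)·0.3750) / (5) = 1.8179
  β = (10 - (4)·1.8000 - (1)·0.3750) / (7) = 0.3464
  γ = (7 - (2)·1.8000 - (2)·0.2857) / (8) = 0.3536
Iteration 3:
  α = (9 - (1)·0.3464 - (-1)·0.3536) / (5) = 1.8014
  β = (10 - (4)·1.8179 - (1)·0.3536) / (7) = 0.3393
  γ = (7 - (2)·1.8179 - (2)·0.3464) / (8) = 0.3339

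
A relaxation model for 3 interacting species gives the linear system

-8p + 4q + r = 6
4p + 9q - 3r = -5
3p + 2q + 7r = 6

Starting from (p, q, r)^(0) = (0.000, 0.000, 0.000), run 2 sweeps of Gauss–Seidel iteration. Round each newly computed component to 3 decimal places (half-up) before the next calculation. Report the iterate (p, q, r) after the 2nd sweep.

Iteration 1:
  p = (6 - (4)·0.000 - (1)·0.000) / (-8) = -0.750
  q = (-5 - (4)·-0.750 - (-3)·0.000) / (9) = -0.222
  r = (6 - (3)·-0.750 - (2)·-0.222) / (7) = 1.242
Iteration 2:
  p = (6 - (4)·-0.222 - (1)·1.242) / (-8) = -0.706
  q = (-5 - (4)·-0.706 - (-3)·1.242) / (9) = 0.172
  r = (6 - (3)·-0.706 - (2)·0.172) / (7) = 1.111

(-0.706, 0.172, 1.111)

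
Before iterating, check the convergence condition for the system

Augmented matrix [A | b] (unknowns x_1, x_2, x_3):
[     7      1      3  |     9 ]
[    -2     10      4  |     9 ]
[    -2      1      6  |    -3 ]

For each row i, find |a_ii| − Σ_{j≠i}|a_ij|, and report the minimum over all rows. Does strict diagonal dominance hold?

row 1: |7| − (1+3) = 3
row 2: |10| − (2+4) = 4
row 3: |6| − (2+1) = 3
minimum over rows = 3 → strictly diagonally dominant (convergence guaranteed)

3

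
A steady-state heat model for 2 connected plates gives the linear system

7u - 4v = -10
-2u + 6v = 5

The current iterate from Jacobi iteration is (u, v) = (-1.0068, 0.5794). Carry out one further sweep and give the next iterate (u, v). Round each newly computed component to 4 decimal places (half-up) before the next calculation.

(-1.0975, 0.4977)

One sweep:
  u = (-10 - (-4)·0.5794) / (7) = -1.0975
  v = (5 - (-2)·-1.0068) / (6) = 0.4977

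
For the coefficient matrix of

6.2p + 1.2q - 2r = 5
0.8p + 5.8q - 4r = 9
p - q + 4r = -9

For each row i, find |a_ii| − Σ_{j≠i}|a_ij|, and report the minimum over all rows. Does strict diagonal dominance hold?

row 1: |6.2| − (1.2+2) = 3
row 2: |5.8| − (0.8+4) = 1
row 3: |4| − (1+1) = 2
minimum over rows = 1 → strictly diagonally dominant (convergence guaranteed)

1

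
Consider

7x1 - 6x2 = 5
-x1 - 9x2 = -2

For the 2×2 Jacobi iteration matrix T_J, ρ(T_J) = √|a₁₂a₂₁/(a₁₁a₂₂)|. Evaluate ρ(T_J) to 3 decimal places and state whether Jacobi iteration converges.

a₁₂a₂₁/(a₁₁a₂₂) = (-6)·(-1) / ((7)·(-9)) = -0.095238
ρ = √|-0.095238| = √0.095238 = 0.309
ρ < 1, so Jacobi converges

0.309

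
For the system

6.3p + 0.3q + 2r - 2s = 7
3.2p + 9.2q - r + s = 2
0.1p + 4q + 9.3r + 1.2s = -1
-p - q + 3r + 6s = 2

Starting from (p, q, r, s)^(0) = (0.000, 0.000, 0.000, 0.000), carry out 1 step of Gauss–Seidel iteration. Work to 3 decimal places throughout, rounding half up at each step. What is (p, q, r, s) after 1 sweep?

(1.111, -0.169, -0.047, 0.514)

Iteration 1:
  p = (7 - (0.3)·0.000 - (2)·0.000 - (-2)·0.000) / (6.3) = 1.111
  q = (2 - (3.2)·1.111 - (-1)·0.000 - (1)·0.000) / (9.2) = -0.169
  r = (-1 - (0.1)·1.111 - (4)·-0.169 - (1.2)·0.000) / (9.3) = -0.047
  s = (2 - (-1)·1.111 - (-1)·-0.169 - (3)·-0.047) / (6) = 0.514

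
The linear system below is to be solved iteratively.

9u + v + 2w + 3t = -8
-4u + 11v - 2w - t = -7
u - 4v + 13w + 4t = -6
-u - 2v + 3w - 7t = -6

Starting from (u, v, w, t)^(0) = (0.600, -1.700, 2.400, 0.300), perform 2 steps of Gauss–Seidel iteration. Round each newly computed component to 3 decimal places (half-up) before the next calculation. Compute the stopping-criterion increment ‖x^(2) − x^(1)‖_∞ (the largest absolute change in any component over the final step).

Iteration 1:
  u = (-8 - (1)·-1.700 - (2)·2.400 - (3)·0.300) / (9) = -1.333
  v = (-7 - (-4)·-1.333 - (-2)·2.400 - (-1)·0.300) / (11) = -0.657
  w = (-6 - (1)·-1.333 - (-4)·-0.657 - (4)·0.300) / (13) = -0.653
  t = (-6 - (-1)·-1.333 - (-2)·-0.657 - (3)·-0.653) / (-7) = 0.955
Iteration 2:
  u = (-8 - (1)·-0.657 - (2)·-0.653 - (3)·0.955) / (9) = -0.989
  v = (-7 - (-4)·-0.989 - (-2)·-0.653 - (-1)·0.955) / (11) = -1.028
  w = (-6 - (1)·-0.989 - (-4)·-1.028 - (4)·0.955) / (13) = -0.996
  t = (-6 - (-1)·-0.989 - (-2)·-1.028 - (3)·-0.996) / (-7) = 0.865
Change: (0.344, -0.371, -0.343, -0.090) → max |·| = 0.371

0.371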